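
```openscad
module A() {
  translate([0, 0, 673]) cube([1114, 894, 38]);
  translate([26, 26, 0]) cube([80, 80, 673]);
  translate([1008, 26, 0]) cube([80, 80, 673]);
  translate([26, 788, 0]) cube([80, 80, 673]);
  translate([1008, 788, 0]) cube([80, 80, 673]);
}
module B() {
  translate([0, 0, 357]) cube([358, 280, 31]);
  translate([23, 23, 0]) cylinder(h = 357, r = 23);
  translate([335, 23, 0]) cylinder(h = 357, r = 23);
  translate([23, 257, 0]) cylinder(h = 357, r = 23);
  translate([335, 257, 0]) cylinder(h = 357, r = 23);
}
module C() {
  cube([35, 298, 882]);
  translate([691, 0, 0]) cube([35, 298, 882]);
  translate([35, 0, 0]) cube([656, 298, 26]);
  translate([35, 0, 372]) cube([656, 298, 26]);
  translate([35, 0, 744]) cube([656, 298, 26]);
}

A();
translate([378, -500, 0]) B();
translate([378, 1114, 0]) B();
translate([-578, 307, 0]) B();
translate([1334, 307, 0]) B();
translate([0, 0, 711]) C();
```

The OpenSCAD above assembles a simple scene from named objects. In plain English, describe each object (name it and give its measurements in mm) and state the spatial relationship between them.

A is a table: top 1114 mm (x) × 894 mm (y), 38 mm thick, upper face at z = 711 mm, on four 80×80 mm square legs, each inset 26 mm from the nearest pair of top edges, running from z = 0 to the bottom of the top.

B is a four-legged stool. The seat is 358×280 mm, 31 mm thick, top at z = 388 mm. It stands on four round legs, each 46 mm in diameter, from z = 0 to the seat underside, each leg's axis is inset half a diameter from the nearest pair of seat edges (so the leg's bounding box is flush with the corner).

C is a bookshelf 726 mm wide overall, 298 mm deep and 882 mm tall. The two sides are 35 mm thick vertical panels. 3 horizontal shelves of 26 mm thickness span between the inner faces of the sides; the lowest shelf sits on the floor and shelves are stacked with a clear vertical gap of 346 mm between each pair.

Four stools sit around the table at the −y, +y, −x, +x sides. The bookshelf is on top of the table.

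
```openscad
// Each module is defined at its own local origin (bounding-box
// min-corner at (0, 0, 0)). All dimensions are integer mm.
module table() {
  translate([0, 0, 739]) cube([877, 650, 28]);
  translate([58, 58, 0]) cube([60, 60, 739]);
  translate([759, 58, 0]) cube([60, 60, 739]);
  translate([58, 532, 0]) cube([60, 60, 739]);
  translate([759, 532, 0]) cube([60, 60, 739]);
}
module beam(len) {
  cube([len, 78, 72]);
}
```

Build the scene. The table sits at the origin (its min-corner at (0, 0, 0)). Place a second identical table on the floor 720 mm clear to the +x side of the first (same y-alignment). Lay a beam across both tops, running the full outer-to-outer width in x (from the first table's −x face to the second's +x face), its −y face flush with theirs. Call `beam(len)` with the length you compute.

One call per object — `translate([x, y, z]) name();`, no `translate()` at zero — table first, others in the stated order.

table();
translate([1597, 0, 0]) table();
translate([0, 0, 767]) beam(2474);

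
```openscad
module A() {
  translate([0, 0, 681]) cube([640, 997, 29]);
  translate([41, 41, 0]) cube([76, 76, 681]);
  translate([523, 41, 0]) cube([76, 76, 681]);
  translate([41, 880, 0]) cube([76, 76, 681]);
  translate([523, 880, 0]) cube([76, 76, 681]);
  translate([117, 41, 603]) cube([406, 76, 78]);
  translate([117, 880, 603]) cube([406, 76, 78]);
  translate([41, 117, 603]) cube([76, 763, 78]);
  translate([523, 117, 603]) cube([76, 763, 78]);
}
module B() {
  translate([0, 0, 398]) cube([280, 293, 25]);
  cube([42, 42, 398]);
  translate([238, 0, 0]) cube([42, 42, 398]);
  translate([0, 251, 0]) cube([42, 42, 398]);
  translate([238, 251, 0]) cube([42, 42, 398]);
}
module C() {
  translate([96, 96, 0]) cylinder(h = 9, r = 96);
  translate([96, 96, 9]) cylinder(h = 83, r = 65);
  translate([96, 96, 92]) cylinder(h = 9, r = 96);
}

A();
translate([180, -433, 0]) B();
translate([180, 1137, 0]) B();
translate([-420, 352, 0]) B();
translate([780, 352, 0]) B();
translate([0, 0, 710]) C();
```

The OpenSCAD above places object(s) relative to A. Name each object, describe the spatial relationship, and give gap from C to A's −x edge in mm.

A is a table. B is a stool. C is a spool. Four stools sit around the table at the −y, +y, −x, +x sides. The spool is on top of the table. The gap from the spool to the table's −x edge is 0 mm.

The spool's min-x is at 0; the table's min-x is 0; gap = 0 mm.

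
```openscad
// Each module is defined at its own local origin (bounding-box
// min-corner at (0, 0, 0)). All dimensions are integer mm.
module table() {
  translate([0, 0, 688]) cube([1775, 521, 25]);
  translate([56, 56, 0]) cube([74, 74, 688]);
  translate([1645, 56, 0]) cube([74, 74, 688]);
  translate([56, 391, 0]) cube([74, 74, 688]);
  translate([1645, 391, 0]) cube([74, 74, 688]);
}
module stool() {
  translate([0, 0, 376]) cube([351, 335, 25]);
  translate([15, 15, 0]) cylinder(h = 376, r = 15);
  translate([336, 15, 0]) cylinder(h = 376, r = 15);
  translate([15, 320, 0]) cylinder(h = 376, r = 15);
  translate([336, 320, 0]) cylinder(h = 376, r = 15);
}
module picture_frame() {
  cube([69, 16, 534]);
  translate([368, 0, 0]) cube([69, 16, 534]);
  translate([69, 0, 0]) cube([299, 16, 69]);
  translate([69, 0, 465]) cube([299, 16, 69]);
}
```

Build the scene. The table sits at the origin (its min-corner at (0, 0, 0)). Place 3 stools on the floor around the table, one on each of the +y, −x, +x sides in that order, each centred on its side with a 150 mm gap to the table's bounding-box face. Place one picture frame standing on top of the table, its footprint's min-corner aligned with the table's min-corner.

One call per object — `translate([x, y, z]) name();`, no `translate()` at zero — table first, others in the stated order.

table();
translate([712, 671, 0]) stool();
translate([-501, 93, 0]) stool();
translate([1925, 93, 0]) stool();
translate([0, 0, 713]) picture_frame();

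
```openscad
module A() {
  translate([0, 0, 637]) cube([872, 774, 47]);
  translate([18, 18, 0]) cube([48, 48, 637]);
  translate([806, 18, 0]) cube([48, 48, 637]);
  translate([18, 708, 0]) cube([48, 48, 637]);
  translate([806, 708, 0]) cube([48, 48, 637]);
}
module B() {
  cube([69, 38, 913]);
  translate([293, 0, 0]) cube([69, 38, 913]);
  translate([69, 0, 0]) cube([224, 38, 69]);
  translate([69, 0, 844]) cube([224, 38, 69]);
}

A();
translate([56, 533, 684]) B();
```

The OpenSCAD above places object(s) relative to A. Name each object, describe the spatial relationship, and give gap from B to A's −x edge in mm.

A is a table. B is a picture frame. The picture frame is on top of the table. The gap from the picture frame to the table's −x edge is 56 mm.

The picture frame's min-x is at 56; the table's min-x is 0; gap = 56 mm.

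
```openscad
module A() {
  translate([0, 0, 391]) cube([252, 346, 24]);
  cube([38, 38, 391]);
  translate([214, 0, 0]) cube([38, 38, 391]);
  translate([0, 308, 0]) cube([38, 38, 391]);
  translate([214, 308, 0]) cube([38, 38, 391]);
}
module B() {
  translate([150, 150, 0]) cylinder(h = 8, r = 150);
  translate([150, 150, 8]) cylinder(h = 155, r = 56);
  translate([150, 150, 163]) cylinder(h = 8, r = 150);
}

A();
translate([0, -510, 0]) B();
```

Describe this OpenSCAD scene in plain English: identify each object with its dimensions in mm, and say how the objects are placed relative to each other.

A is a four-legged stool. The seat is a 252×346×24 mm slab whose top surface is at z = 415 mm; four square legs, each 38×38 mm in cross-section, run from the floor (z = 0) to the underside of the seat, each flush with a corner of the seat.

B is a spool: two coaxial disc flanges of radius 150 mm and thickness 8 mm, joined by a core cylinder of radius 56 mm and height 155 mm. The lower flange rests on z = 0 and the three cylinders share a vertical axis.

The spool is on the floor beside the stool on its −y side.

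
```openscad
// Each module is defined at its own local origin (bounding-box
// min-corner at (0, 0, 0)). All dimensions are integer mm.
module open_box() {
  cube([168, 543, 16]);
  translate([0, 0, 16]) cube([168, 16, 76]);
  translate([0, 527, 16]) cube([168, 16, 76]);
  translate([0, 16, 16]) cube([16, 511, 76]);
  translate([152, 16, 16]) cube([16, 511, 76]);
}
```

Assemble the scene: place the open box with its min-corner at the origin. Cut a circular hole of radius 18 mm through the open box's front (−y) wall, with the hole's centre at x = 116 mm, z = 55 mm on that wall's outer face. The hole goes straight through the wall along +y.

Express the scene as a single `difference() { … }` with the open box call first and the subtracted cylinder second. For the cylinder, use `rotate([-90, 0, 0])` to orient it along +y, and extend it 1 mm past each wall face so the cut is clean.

difference() {
  open_box();
  translate([116, -1, 55]) rotate([-90, 0, 0]) cylinder(h = 18, r = 18);
}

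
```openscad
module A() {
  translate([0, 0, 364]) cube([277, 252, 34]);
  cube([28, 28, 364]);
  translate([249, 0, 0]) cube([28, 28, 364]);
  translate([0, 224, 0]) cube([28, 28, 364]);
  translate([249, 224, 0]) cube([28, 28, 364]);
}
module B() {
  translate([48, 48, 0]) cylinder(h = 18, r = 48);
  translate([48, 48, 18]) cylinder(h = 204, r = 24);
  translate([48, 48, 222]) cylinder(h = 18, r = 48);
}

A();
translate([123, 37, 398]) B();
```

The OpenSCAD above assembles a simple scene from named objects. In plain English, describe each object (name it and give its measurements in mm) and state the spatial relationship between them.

A is a four-legged stool. The seat is 277×252 mm, 34 mm thick, top at z = 398 mm. It stands on four square legs, each 28×28 mm in cross-section, from z = 0 to the seat underside, each flush with a corner of the seat.

B is a spool: two coaxial disc flanges of radius 48 mm and thickness 18 mm, joined by a core cylinder of radius 24 mm and height 204 mm. The lower flange rests on z = 0 and the three cylinders share a vertical axis.

The spool is on top of the stool.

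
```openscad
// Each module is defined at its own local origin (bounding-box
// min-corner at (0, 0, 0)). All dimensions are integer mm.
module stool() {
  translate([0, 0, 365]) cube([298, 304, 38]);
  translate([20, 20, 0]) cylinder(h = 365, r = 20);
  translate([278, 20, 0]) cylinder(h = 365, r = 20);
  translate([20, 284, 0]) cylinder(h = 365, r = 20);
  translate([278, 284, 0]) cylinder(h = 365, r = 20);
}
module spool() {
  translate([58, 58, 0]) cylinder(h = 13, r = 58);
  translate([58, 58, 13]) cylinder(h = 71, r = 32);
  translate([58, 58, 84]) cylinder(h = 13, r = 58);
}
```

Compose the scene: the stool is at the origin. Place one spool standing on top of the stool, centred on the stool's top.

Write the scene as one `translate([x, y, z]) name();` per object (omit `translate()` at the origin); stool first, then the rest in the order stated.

stool();
translate([91, 94, 403]) spool();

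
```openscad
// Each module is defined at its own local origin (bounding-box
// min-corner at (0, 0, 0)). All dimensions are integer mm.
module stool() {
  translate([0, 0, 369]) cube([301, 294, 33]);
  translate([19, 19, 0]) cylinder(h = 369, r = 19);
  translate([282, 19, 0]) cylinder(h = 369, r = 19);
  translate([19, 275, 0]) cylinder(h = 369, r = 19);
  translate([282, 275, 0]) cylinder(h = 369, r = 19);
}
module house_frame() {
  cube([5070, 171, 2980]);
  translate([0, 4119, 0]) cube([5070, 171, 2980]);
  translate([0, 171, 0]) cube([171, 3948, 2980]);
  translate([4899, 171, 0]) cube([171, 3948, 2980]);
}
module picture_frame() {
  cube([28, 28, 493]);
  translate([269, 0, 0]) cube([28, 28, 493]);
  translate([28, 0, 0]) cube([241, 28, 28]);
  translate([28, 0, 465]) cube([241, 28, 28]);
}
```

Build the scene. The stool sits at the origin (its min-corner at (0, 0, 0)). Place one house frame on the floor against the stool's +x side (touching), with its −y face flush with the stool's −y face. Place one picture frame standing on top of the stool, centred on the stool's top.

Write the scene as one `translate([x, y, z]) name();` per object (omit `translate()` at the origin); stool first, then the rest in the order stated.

stool();
translate([301, 0, 0]) house_frame();
translate([2, 133, 402]) picture_frame();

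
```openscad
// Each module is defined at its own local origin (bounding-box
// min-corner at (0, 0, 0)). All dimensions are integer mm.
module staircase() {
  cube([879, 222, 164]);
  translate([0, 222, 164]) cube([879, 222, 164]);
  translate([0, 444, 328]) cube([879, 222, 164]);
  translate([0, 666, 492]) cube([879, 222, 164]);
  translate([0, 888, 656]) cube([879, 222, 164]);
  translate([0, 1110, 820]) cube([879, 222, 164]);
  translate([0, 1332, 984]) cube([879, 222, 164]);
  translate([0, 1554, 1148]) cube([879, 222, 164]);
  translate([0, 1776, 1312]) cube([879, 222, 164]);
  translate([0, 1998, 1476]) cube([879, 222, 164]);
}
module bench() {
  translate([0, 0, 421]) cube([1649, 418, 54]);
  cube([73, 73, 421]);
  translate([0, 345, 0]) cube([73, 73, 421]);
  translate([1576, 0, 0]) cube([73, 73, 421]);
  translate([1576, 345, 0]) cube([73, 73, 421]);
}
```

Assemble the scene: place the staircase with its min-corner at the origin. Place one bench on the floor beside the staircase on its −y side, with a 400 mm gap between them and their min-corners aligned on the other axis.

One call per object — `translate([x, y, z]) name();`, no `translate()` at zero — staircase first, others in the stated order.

staircase();
translate([0, -818, 0]) bench();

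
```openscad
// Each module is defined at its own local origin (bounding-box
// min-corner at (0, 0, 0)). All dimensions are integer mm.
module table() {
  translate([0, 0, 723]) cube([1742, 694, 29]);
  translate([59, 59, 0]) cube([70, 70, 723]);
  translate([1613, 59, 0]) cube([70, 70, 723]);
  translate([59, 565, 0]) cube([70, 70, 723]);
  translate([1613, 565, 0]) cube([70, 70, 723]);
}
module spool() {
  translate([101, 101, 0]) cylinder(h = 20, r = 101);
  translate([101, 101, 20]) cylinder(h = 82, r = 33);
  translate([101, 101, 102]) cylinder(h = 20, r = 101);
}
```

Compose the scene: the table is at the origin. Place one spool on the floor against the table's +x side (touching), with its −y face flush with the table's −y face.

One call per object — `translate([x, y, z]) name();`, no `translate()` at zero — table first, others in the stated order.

table();
translate([1742, 0, 0]) spool();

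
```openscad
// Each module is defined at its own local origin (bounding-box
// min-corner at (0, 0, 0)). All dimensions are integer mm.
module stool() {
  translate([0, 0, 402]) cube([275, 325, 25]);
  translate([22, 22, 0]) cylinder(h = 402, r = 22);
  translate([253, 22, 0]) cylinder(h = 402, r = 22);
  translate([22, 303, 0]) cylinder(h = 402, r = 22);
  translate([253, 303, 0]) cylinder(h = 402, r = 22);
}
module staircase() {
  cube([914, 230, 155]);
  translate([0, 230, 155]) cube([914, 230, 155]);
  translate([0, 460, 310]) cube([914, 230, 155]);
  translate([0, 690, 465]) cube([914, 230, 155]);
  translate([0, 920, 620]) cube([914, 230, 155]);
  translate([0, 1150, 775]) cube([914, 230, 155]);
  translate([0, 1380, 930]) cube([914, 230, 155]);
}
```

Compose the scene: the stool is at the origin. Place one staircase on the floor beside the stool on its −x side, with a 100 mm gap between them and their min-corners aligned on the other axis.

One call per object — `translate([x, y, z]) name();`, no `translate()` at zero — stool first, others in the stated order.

stool();
translate([-1014, 0, 0]) staircase();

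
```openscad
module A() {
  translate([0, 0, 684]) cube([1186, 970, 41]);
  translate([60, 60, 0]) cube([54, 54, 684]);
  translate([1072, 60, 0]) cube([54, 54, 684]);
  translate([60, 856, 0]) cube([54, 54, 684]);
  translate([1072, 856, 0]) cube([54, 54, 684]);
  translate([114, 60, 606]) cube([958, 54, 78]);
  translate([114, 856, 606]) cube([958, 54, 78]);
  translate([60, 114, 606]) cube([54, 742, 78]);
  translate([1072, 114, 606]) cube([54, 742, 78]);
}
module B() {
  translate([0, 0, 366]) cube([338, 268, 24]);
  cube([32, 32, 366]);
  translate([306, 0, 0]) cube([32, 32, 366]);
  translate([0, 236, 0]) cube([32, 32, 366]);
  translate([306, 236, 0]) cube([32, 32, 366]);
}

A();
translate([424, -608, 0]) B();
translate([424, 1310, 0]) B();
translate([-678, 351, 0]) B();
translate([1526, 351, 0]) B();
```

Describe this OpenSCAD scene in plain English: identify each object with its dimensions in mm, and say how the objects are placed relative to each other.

A is a table with a 1186×970 mm rectangular top, 41 mm thick, top surface at z = 725 mm, supported by four 54×54 mm square legs, each inset 60 mm from the nearest pair of top edges, running from the floor. Four apron rails, 54 mm thick and 78 mm tall, run between adjacent legs with their top edges flush with the underside of the top and their outer faces flush with the legs' outer faces.

B is a four-legged stool. The seat is 338×268 mm, 24 mm thick, top at z = 390 mm. It stands on four square legs, each 32×32 mm in cross-section, from z = 0 to the seat underside, each flush with a corner of the seat.

Four stools sit around the table at the −y, +y, −x, +x sides.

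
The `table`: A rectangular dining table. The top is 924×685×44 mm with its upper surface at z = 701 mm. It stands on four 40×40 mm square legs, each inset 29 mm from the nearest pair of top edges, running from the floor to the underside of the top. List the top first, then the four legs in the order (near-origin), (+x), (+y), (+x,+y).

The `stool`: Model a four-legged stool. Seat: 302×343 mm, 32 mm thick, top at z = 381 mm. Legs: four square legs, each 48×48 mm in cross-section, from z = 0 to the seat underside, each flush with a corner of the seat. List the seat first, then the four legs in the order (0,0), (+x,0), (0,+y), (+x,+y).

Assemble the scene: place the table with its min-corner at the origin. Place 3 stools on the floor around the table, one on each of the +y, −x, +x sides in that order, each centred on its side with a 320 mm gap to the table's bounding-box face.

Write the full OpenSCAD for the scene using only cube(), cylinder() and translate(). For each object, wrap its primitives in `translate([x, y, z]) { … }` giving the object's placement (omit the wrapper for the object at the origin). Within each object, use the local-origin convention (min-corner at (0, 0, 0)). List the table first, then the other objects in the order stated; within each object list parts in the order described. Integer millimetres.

translate([0, 0, 657]) cube([924, 685, 44]);
translate([29, 29, 0]) cube([40, 40, 657]);
translate([855, 29, 0]) cube([40, 40, 657]);
translate([29, 616, 0]) cube([40, 40, 657]);
translate([855, 616, 0]) cube([40, 40, 657]);
translate([311, 1005, 0]) {
  translate([0, 0, 349]) cube([302, 343, 32]);
  cube([48, 48, 349]);
  translate([254, 0, 0]) cube([48, 48, 349]);
  translate([0, 295, 0]) cube([48, 48, 349]);
  translate([254, 295, 0]) cube([48, 48, 349]);
}
translate([-622, 171, 0]) {
  translate([0, 0, 349]) cube([302, 343, 32]);
  cube([48, 48, 349]);
  translate([254, 0, 0]) cube([48, 48, 349]);
  translate([0, 295, 0]) cube([48, 48, 349]);
  translate([254, 295, 0]) cube([48, 48, 349]);
}
translate([1244, 171, 0]) {
  translate([0, 0, 349]) cube([302, 343, 32]);
  cube([48, 48, 349]);
  translate([254, 0, 0]) cube([48, 48, 349]);
  translate([0, 295, 0]) cube([48, 48, 349]);
  translate([254, 295, 0]) cube([48, 48, 349]);
}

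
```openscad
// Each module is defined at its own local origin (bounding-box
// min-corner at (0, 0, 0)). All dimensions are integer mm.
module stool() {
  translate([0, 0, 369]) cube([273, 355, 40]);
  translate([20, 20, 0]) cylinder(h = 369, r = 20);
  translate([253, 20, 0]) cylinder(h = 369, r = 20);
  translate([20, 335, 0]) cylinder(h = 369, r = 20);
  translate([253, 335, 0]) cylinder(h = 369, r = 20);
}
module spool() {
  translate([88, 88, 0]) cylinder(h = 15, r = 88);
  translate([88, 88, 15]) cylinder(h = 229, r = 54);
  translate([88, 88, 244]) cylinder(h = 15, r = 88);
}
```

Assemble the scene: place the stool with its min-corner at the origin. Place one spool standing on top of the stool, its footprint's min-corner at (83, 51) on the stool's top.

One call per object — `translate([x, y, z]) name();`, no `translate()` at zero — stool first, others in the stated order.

stool();
translate([83, 51, 409]) spool();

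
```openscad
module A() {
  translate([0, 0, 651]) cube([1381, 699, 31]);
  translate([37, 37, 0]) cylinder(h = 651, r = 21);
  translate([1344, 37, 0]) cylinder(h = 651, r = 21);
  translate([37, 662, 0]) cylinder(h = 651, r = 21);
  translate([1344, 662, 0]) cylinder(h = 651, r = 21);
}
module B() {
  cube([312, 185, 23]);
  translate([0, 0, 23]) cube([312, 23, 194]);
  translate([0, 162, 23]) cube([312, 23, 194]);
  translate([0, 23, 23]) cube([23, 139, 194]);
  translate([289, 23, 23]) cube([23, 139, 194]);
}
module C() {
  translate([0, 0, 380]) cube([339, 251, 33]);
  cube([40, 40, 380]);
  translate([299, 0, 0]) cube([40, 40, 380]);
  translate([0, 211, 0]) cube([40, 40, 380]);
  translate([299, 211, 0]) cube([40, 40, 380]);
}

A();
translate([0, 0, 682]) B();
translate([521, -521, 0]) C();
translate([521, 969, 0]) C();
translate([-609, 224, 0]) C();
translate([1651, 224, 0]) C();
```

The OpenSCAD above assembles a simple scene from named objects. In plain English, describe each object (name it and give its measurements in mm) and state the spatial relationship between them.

A is a rectangular dining table. The top is 1381×699×31 mm with its upper surface at z = 682 mm. It stands on four round legs of 42 mm diameter, each leg's bounding box inset 16 mm from the nearest pair of top edges, running from the floor to the underside of the top.

B is an open storage box with external size 312×185×217 mm and wall thickness 23 mm (the base is also 23 mm thick). The base covers the whole footprint; the four walls stand on the base, with the y-facing walls full-width and the x-facing walls fitting between their inner faces.

C is a four-legged stool. The seat is 339×251 mm, 33 mm thick, top at z = 413 mm. It stands on four square legs, each 40×40 mm in cross-section, from z = 0 to the seat underside, each flush with a corner of the seat.

The open box is on top of the table. Four stools sit around the table at the −y, +y, −x, +x sides.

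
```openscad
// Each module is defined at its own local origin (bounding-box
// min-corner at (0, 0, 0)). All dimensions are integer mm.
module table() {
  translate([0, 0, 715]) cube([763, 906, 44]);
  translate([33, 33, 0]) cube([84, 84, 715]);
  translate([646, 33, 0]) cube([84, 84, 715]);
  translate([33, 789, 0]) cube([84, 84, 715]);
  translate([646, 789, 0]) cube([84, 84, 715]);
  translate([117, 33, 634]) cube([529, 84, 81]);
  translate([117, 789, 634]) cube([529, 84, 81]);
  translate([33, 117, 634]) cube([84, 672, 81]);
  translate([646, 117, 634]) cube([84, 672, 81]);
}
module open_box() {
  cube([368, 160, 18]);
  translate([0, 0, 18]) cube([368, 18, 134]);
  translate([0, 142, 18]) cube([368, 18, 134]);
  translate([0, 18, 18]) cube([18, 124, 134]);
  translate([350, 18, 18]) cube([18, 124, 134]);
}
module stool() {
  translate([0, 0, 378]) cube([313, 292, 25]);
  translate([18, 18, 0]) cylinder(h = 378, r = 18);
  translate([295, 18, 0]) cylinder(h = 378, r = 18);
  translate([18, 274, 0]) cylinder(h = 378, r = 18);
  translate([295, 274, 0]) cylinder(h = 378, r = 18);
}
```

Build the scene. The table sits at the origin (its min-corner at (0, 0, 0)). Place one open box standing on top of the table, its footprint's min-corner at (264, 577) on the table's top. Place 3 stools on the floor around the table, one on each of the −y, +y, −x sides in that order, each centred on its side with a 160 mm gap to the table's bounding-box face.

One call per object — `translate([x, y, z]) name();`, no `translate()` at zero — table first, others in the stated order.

table();
translate([264, 577, 759]) open_box();
translate([225, -452, 0]) stool();
translate([225, 1066, 0]) stool();
translate([-473, 307, 0]) stool();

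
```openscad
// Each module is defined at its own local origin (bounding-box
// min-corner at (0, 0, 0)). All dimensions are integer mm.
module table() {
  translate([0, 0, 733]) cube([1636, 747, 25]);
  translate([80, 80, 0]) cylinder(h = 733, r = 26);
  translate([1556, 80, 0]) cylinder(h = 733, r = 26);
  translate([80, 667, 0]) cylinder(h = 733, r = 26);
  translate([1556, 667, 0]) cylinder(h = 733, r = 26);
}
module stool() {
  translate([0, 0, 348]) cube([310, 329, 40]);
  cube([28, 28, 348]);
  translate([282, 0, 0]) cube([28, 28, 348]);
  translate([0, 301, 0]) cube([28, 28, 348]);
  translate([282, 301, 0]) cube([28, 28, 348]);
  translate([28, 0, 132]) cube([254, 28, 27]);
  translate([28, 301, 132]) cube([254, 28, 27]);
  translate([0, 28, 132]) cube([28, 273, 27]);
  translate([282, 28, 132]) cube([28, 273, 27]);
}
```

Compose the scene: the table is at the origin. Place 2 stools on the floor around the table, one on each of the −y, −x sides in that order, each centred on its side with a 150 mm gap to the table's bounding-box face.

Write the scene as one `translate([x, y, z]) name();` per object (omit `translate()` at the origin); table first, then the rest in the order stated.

table();
translate([663, -479, 0]) stool();
translate([-460, 209, 0]) stool();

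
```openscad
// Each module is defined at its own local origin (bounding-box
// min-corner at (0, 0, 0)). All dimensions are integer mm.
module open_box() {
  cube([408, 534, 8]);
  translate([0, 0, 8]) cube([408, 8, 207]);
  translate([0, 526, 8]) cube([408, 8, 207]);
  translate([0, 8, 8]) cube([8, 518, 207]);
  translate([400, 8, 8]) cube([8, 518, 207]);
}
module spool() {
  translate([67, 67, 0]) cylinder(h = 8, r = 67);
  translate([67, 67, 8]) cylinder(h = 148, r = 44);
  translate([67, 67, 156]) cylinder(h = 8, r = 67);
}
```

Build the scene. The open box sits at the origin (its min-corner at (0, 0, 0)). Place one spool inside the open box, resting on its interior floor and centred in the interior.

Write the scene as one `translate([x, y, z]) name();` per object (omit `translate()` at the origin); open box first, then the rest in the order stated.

open_box();
translate([137, 200, 8]) spool();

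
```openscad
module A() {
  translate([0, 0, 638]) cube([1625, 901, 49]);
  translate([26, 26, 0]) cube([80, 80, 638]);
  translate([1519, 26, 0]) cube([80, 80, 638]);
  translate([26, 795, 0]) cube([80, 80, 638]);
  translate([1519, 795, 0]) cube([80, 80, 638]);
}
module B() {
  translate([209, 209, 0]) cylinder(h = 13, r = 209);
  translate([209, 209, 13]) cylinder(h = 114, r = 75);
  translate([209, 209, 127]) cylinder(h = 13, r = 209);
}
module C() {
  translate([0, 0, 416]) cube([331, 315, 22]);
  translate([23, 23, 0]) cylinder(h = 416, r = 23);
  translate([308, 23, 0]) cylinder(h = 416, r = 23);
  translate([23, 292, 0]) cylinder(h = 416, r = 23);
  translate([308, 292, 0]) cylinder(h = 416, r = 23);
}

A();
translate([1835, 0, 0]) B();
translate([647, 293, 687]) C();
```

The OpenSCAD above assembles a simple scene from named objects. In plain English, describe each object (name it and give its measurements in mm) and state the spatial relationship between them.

A is a table: top 1625 mm (x) × 901 mm (y), 49 mm thick, upper face at z = 687 mm, on four 80×80 mm square legs, each inset 26 mm from the nearest pair of top edges, running from z = 0 to the bottom of the top.

B is a spool: two coaxial disc flanges of radius 209 mm and thickness 13 mm, joined by a core cylinder of radius 75 mm and height 114 mm. The lower flange rests on z = 0 and the three cylinders share a vertical axis.

C is a four-legged stool. The seat is a 331×315×22 mm slab whose top surface is at z = 438 mm; four round legs, each 46 mm in diameter, run from the floor (z = 0) to the underside of the seat, each leg's axis is inset half a diameter from the nearest pair of seat edges (so the leg's bounding box is flush with the corner).

The spool is on the floor beside the table on its +x side. The stool is on top of the table, centred.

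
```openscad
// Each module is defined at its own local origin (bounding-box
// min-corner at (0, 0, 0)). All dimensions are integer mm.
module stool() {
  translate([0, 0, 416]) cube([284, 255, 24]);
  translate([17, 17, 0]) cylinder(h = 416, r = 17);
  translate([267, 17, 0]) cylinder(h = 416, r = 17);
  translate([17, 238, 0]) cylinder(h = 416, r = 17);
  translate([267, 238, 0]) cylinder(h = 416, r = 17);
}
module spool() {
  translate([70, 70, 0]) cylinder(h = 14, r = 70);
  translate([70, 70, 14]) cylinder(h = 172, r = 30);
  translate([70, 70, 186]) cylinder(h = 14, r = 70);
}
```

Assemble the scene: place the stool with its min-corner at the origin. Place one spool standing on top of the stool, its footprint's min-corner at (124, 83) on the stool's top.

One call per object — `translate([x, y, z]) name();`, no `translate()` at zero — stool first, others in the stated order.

stool();
translate([124, 83, 440]) spool();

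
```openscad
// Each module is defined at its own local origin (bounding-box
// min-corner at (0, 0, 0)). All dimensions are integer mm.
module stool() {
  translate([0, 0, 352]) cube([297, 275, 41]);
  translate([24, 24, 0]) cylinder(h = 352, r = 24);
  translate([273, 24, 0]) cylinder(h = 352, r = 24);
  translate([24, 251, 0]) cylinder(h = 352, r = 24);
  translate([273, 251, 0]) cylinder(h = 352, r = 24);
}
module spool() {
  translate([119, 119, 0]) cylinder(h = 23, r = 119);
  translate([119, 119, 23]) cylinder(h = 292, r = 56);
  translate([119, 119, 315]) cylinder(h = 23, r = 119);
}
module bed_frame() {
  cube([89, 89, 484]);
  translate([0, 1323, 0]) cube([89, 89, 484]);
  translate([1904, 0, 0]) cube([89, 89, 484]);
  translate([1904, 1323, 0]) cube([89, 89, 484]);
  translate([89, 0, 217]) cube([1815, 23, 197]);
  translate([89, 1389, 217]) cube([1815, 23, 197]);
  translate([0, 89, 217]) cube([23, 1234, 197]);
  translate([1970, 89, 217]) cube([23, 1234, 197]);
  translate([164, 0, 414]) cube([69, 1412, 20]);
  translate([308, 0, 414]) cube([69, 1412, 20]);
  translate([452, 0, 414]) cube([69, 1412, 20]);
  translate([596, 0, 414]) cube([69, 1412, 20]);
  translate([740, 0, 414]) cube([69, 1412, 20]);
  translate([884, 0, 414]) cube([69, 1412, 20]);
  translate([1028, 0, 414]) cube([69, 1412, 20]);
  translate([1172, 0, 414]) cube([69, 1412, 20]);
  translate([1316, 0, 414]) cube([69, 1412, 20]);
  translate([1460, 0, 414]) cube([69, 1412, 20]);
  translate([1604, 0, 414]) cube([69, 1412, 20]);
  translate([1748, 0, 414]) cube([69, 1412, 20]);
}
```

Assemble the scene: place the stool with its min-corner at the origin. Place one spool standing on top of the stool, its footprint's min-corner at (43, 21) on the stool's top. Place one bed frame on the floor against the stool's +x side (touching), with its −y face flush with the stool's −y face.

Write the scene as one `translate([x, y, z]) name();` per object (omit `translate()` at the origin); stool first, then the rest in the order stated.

stool();
translate([43, 21, 393]) spool();
translate([297, 0, 0]) bed_frame();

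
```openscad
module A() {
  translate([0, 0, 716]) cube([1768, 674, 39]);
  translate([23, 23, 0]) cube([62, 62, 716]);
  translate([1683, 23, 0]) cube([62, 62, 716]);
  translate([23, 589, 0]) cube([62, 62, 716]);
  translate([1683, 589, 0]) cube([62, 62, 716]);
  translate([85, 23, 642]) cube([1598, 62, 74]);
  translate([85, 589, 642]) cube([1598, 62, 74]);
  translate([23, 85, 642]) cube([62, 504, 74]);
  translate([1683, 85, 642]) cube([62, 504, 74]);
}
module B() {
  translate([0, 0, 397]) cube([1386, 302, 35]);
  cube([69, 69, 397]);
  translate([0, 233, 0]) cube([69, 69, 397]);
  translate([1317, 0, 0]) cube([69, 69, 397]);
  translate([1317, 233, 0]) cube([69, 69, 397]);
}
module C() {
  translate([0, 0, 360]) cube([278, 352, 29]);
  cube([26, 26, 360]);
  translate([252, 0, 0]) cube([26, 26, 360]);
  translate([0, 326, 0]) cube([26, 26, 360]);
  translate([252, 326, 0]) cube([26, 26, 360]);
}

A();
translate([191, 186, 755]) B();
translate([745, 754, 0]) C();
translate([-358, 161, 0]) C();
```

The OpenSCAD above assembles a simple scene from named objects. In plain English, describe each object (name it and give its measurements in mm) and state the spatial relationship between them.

A is a table with a 1768×674 mm rectangular top, 39 mm thick, top surface at z = 755 mm, supported by four 62×62 mm square legs, each inset 23 mm from the nearest pair of top edges, running from the floor. Four apron rails, 62 mm thick and 74 mm tall, run between adjacent legs with their top edges flush with the underside of the top and their outer faces flush with the legs' outer faces.

B is a bench: a 1386×302 mm seat slab, 35 mm thick, top at z = 432 mm, on four 69×69 mm square legs flush with the seat corners and standing on z = 0.

C is a four-legged stool. The seat is a 278×352×29 mm slab whose top surface is at z = 389 mm; four square legs, each 26×26 mm in cross-section, run from the floor (z = 0) to the underside of the seat, each flush with a corner of the seat.

The bench is on top of the table, centred. Two stools sit around the table at the +y, −x sides.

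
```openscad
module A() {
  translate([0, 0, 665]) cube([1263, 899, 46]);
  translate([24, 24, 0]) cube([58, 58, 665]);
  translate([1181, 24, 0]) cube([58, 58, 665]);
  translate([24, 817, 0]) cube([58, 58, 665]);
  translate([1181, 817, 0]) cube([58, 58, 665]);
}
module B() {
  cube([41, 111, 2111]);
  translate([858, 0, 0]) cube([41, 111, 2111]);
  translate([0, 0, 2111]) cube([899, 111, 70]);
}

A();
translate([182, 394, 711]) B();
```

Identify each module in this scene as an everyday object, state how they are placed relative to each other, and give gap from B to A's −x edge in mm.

A is a table. B is a door frame. The door frame is on top of the table, centred. The gap from the door frame to the table's −x edge is 182 mm.

The door frame's min-x is at 182; the table's min-x is 0; gap = 182 mm.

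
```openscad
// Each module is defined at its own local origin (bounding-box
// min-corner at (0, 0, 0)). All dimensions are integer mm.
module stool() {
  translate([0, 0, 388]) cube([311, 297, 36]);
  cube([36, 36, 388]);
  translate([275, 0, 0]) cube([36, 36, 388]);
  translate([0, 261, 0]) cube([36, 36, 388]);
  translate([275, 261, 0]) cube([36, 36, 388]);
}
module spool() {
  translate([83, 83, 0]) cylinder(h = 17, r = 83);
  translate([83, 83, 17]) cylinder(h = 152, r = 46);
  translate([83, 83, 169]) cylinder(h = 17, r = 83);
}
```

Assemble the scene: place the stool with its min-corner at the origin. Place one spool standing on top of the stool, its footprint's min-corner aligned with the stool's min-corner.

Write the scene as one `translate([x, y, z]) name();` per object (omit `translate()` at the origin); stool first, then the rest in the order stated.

stool();
translate([0, 0, 424]) spool();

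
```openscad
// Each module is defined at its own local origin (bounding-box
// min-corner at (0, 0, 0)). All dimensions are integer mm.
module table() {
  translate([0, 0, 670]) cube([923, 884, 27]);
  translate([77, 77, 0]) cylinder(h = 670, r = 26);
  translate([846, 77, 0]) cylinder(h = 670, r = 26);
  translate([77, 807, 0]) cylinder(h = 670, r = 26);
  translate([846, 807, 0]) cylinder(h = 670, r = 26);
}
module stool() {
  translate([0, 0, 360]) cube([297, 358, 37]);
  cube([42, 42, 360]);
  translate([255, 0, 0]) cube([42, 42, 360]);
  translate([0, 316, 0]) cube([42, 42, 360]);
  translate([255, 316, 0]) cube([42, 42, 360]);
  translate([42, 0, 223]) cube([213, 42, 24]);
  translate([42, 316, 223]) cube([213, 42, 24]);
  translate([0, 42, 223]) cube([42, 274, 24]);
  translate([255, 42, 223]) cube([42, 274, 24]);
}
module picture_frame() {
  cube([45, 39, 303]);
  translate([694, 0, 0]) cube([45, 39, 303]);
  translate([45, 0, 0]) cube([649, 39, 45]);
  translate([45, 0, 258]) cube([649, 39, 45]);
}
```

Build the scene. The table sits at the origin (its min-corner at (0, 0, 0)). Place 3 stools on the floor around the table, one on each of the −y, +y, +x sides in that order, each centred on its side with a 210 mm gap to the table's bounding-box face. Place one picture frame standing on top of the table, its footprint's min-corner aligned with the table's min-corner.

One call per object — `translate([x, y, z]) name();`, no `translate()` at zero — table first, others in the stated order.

table();
translate([313, -568, 0]) stool();
translate([313, 1094, 0]) stool();
translate([1133, 263, 0]) stool();
translate([0, 0, 697]) picture_frame();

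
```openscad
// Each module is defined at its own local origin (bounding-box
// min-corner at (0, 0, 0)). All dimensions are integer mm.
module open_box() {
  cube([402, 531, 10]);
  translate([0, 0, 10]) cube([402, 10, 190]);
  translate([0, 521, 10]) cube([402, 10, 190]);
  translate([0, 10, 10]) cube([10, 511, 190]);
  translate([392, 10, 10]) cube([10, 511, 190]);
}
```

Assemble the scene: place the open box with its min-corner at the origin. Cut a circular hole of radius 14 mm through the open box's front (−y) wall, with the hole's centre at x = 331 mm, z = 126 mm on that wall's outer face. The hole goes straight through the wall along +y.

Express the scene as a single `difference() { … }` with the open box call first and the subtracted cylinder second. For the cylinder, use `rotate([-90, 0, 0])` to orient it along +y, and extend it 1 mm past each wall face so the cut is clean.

difference() {
  open_box();
  translate([331, -1, 126]) rotate([-90, 0, 0]) cylinder(h = 12, r = 14);
}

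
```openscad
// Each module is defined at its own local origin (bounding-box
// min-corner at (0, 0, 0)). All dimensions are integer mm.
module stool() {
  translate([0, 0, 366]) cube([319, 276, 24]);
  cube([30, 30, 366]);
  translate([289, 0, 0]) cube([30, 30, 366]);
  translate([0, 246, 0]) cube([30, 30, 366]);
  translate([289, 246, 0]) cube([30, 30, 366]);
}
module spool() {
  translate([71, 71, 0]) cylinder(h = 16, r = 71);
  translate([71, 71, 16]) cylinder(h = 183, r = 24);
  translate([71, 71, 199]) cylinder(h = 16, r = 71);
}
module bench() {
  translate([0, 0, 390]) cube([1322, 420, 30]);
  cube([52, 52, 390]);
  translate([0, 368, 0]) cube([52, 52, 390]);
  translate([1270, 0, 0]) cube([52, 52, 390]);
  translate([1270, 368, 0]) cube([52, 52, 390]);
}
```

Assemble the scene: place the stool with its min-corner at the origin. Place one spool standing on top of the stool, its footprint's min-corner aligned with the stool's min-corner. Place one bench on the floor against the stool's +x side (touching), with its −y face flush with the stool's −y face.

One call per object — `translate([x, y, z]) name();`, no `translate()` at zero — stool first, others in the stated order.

stool();
translate([0, 0, 390]) spool();
translate([319, 0, 0]) bench();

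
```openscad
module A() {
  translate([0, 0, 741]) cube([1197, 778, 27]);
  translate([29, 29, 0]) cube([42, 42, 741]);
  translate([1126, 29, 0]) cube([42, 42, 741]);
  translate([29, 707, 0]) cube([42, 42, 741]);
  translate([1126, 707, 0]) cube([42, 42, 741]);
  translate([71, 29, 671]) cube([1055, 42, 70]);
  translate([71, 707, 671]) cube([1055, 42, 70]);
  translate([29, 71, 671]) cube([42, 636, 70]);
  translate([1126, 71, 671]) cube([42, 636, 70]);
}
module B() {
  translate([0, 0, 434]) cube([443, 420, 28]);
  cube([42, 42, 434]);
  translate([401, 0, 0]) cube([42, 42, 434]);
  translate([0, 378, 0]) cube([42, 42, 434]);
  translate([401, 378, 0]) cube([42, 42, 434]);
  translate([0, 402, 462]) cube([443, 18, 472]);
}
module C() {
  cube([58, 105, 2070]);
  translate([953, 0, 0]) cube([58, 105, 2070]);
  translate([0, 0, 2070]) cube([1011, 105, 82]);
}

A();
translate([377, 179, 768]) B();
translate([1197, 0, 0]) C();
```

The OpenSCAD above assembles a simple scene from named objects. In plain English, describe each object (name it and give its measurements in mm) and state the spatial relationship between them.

A is a table with a 1197×778 mm rectangular top, 27 mm thick, top surface at z = 768 mm, supported by four 42×42 mm square legs, each inset 29 mm from the nearest pair of top edges, running from the floor. Four apron rails, 42 mm thick and 70 mm tall, run between adjacent legs with their top edges flush with the underside of the top and their outer faces flush with the legs' outer faces.

B is a chair: 443×420 mm seat, 28 mm thick, top at z = 462 mm, on four 42 mm square corner legs flush with the seat edges. A 18 mm thick backrest slab spans the full seat width, extending 472 mm above the seat top, its back face flush with the seat's +y edge.

C is a rectangular door frame: two vertical jambs of 58×105 mm section, 2070 mm tall, with a clear opening 895 mm wide between their inner faces. A header 82 mm tall and 105 mm deep lies on top of the jambs and spans the full outside width.

The chair is on top of the table, centred. The door frame is against the table's +x side, with their −y faces flush.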